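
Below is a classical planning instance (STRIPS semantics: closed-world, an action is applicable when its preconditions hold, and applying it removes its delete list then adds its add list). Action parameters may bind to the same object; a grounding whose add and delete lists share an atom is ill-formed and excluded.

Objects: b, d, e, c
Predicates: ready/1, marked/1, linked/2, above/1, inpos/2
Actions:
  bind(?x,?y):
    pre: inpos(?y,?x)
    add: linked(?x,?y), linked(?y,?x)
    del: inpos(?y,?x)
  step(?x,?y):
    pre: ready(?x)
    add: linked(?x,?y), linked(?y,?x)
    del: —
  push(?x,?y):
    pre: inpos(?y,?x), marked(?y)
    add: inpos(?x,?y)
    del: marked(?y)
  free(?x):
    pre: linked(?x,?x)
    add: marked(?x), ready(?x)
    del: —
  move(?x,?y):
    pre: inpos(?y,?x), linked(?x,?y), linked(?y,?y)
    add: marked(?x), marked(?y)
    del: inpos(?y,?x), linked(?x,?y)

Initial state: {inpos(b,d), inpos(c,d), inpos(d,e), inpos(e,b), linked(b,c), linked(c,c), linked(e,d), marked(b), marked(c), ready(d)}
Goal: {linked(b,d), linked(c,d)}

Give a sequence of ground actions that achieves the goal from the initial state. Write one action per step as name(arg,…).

1. bind(d,b)  →  {inpos(c,d), inpos(d,e), inpos(e,b), linked(b,c), linked(b,d), linked(c,c), linked(d,b), linked(e,d), marked(b), marked(c), ready(d)}
2. bind(d,c)  →  {inpos(d,e), inpos(e,b), linked(b,c), linked(b,d), linked(c,c), linked(c,d), linked(d,b), linked(d,c), linked(e,d), marked(b), marked(c), ready(d)}

bind(d,b); bind(d,c)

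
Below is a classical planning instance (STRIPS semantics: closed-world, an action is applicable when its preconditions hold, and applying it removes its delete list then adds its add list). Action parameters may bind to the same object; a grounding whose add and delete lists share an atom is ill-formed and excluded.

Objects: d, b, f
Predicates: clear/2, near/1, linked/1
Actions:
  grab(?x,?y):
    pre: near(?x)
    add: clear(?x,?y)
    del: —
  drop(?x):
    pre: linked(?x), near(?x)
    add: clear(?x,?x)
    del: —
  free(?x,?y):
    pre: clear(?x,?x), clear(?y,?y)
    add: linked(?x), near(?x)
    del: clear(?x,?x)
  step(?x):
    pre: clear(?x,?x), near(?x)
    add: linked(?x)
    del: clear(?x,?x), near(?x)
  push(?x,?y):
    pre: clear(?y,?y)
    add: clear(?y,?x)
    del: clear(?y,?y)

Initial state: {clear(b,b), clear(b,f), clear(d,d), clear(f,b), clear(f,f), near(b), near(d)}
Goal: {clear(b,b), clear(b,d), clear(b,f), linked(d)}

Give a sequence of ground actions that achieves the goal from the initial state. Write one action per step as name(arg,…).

1. grab(b,d)  →  {clear(b,b), clear(b,d), clear(b,f), clear(d,d), clear(f,b), clear(f,f), near(b), near(d)}
2. free(d,d)  →  {clear(b,b), clear(b,d), clear(b,f), clear(f,b), clear(f,f), linked(d), near(b), near(d)}

grab(b,d); free(d,d)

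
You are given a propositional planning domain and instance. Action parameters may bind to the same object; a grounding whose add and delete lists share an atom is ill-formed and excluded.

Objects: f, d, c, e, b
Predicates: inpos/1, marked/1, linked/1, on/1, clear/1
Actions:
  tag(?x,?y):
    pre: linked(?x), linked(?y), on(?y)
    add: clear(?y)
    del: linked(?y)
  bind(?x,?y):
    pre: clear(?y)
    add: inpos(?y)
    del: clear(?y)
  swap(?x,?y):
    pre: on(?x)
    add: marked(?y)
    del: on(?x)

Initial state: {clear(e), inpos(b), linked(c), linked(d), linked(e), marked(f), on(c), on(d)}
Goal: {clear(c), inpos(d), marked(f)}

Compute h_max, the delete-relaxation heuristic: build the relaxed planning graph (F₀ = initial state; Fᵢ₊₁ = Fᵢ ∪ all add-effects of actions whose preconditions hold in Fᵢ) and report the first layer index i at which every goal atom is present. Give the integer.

F0 = init (8 atoms)
F1 = F0 ∪ {clear(c), clear(d), inpos(e), marked(b), marked(c), marked(d), marked(e)}  (15 atoms)
F2 = F1 ∪ {inpos(c), inpos(d)}  (17 atoms)
goal ⊆ F2  ⇒  h_max = 2

2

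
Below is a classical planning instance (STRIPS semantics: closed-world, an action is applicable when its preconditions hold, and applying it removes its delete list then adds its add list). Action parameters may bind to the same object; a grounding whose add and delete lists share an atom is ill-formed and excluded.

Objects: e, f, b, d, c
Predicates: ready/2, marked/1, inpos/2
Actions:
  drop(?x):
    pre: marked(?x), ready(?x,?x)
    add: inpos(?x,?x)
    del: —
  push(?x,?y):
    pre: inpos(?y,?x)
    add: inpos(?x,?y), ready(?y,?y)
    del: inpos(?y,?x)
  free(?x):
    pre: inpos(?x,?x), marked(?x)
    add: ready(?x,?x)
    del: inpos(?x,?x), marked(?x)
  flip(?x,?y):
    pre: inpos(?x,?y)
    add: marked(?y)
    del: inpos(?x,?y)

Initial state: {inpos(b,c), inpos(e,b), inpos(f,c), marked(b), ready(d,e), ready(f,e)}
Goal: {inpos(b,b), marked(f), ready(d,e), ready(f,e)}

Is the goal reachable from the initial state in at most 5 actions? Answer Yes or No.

1. push(c,f)  →  {inpos(b,c), inpos(c,f), inpos(e,b), marked(b), ready(d,e), ready(f,e), ready(f,f)}
2. push(c,b)  →  {inpos(c,b), inpos(c,f), inpos(e,b), marked(b), ready(b,b), ready(d,e), ready(f,e), ready(f,f)}
3. drop(b)  →  {inpos(b,b), inpos(c,b), inpos(c,f), inpos(e,b), marked(b), ready(b,b), ready(d,e), ready(f,e), ready(f,f)}
4. flip(c,f)  →  {inpos(b,b), inpos(c,b), inpos(e,b), marked(b), marked(f), ready(b,b), ready(d,e), ready(f,e), ready(f,f)}
optimal plan length = 4; 4 ≤ 5

Yes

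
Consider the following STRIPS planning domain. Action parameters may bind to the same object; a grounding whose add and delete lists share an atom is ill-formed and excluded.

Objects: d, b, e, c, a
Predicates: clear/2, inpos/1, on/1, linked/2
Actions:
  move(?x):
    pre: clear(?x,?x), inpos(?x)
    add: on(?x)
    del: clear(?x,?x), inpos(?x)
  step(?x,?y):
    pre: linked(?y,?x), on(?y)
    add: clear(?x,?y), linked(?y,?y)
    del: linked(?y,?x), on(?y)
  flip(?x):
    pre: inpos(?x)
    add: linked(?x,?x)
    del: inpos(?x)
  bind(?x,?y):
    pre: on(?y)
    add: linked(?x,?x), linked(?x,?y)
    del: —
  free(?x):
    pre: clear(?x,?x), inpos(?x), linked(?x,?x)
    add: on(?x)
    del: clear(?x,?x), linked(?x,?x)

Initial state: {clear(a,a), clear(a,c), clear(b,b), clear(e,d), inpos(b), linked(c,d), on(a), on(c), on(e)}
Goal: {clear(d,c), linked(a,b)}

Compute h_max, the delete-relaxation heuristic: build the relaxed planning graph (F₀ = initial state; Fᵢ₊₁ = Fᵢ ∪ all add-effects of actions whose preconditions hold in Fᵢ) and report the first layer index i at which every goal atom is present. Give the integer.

F0 = init (9 atoms)
F1 = F0 ∪ {clear(d,c), linked(a,a), linked(a,c), linked(a,e), linked(b,a), linked(b,b), linked(b,c), linked(b,e), linked(c,a), linked(c,c), linked(c,e), linked(d,a), linked(d,c), linked(d,d), linked(d,e), linked(e,a), linked(e,c), linked(e,e), on(b)}  (28 atoms)
F2 = F1 ∪ {clear(a,b), clear(a,e), clear(c,a), clear(c,b), clear(c,e), clear(e,a), clear(e,b), clear(e,c), linked(a,b), linked(c,b), linked(d,b), linked(e,b)}  (40 atoms)
goal ⊆ F2  ⇒  h_max = 2

2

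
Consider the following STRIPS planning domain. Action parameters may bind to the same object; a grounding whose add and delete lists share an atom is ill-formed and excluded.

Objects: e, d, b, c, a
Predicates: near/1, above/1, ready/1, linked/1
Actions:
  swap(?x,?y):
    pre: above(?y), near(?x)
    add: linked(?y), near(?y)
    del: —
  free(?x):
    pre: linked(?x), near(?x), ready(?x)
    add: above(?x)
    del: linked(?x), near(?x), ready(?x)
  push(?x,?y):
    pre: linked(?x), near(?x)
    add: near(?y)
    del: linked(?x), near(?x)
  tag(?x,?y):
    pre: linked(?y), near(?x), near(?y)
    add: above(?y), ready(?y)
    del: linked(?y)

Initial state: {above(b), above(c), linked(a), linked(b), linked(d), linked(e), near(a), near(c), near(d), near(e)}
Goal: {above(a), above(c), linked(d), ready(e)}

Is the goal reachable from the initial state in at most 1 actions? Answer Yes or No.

No

1. tag(e,e)  →  {above(b), above(c), above(e), linked(a), linked(b), linked(d), near(a), near(c), near(d), near(e), ready(e)}
2. tag(e,a)  →  {above(a), above(b), above(c), above(e), linked(b), linked(d), near(a), near(c), near(d), near(e), ready(a), ready(e)}
optimal plan length = 2; 2 > 1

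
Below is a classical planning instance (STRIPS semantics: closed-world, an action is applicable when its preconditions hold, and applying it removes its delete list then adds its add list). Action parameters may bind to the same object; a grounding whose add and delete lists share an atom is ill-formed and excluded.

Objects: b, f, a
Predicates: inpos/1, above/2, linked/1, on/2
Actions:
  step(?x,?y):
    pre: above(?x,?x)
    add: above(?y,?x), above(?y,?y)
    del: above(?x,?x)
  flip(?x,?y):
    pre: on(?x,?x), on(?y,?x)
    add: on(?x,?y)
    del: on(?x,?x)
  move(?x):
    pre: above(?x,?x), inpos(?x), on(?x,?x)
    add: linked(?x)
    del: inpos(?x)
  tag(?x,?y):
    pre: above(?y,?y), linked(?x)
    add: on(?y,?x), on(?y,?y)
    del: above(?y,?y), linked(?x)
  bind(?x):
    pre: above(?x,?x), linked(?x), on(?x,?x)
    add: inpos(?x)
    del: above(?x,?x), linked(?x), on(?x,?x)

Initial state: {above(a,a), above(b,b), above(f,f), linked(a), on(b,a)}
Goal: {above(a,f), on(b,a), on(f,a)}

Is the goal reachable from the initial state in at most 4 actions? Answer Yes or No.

Yes

1. step(f,a)  →  {above(a,a), above(a,f), above(b,b), linked(a), on(b,a)}
2. step(b,f)  →  {above(a,a), above(a,f), above(f,b), above(f,f), linked(a), on(b,a)}
3. tag(a,f)  →  {above(a,a), above(a,f), above(f,b), on(b,a), on(f,a), on(f,f)}
optimal plan length = 3; 3 ≤ 4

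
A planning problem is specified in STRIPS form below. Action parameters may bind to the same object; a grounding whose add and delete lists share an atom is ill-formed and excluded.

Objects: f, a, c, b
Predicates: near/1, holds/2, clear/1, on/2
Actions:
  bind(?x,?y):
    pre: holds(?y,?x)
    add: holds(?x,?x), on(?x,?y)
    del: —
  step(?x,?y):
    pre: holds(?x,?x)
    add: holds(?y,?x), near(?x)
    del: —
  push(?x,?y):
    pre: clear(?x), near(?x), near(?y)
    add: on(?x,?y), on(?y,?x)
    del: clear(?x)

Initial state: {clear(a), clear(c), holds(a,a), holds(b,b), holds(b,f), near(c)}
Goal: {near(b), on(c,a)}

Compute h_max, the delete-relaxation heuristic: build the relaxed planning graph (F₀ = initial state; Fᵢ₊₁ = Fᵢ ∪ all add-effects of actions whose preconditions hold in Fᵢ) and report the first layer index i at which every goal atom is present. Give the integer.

2

F0 = init (6 atoms)
F1 = F0 ∪ {holds(a,b), holds(b,a), holds(c,a), holds(c,b), holds(f,a), holds(f,b), holds(f,f), near(a), near(b), on(a,a), on(b,b), on(c,c), on(f,b)}  (19 atoms)
F2 = F1 ∪ {holds(a,f), holds(c,f), near(f), on(a,b), on(a,c), on(a,f), on(b,a), on(b,c), on(b,f), on(c,a), on(c,b), on(f,f)}  (31 atoms)
goal ⊆ F2  ⇒  h_max = 2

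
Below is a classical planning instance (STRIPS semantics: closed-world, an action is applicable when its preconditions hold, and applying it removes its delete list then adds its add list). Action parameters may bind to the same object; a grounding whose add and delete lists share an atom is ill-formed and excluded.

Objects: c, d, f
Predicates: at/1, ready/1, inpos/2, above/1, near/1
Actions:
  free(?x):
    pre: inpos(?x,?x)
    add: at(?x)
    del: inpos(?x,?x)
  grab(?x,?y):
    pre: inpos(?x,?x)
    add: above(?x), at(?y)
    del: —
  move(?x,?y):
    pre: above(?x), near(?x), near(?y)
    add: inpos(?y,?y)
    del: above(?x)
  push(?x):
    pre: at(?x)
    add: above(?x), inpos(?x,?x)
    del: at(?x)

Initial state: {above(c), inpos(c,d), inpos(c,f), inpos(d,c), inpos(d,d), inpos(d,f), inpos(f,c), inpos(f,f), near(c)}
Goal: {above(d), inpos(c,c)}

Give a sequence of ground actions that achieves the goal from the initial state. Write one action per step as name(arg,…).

grab(d,c); move(c,c)

1. grab(d,c)  →  {above(c), above(d), at(c), inpos(c,d), inpos(c,f), inpos(d,c), inpos(d,d), inpos(d,f), inpos(f,c), inpos(f,f), near(c)}
2. move(c,c)  →  {above(d), at(c), inpos(c,c), inpos(c,d), inpos(c,f), inpos(d,c), inpos(d,d), inpos(d,f), inpos(f,c), inpos(f,f), near(c)}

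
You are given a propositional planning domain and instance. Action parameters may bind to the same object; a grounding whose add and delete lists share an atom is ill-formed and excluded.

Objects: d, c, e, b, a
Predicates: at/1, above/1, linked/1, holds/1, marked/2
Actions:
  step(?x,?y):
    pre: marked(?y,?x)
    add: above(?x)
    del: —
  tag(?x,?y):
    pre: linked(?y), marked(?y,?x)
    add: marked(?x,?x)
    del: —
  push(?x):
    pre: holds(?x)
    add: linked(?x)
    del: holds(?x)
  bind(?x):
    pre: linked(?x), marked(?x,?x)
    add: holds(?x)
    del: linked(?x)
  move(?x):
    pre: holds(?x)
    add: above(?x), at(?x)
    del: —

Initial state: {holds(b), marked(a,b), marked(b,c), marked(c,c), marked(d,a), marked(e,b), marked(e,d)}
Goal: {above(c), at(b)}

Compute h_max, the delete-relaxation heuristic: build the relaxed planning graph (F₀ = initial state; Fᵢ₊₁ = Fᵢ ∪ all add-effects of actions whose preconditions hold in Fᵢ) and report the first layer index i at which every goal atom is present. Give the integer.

F0 = init (7 atoms)
F1 = F0 ∪ {above(a), above(b), above(c), above(d), at(b), linked(b)}  (13 atoms)
goal ⊆ F1  ⇒  h_max = 1

1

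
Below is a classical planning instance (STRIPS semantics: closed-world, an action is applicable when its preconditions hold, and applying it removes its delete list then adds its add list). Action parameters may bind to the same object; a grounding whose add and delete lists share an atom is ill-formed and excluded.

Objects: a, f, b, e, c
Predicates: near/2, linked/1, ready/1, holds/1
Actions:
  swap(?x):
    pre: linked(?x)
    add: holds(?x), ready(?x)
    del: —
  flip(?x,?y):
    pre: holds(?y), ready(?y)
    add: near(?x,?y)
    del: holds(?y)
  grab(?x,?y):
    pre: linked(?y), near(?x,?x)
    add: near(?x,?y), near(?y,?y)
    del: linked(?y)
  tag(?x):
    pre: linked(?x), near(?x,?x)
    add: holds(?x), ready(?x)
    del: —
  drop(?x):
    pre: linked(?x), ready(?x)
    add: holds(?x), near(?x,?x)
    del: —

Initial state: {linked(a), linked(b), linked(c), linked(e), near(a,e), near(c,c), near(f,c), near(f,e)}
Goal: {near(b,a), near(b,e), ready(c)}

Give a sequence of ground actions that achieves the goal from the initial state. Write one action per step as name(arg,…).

swap(c); grab(c,b); grab(b,a); grab(b,e)

1. swap(c)  →  {holds(c), linked(a), linked(b), linked(c), linked(e), near(a,e), near(c,c), near(f,c), near(f,e), ready(c)}
2. grab(c,b)  →  {holds(c), linked(a), linked(c), linked(e), near(a,e), near(b,b), near(c,b), near(c,c), near(f,c), near(f,e), ready(c)}
3. grab(b,a)  →  {holds(c), linked(c), linked(e), near(a,a), near(a,e), near(b,a), near(b,b), near(c,b), near(c,c), near(f,c), near(f,e), ready(c)}
4. grab(b,e)  →  {holds(c), linked(c), near(a,a), near(a,e), near(b,a), near(b,b), near(b,e), near(c,b), near(c,c), near(e,e), near(f,c), near(f,e), ready(c)}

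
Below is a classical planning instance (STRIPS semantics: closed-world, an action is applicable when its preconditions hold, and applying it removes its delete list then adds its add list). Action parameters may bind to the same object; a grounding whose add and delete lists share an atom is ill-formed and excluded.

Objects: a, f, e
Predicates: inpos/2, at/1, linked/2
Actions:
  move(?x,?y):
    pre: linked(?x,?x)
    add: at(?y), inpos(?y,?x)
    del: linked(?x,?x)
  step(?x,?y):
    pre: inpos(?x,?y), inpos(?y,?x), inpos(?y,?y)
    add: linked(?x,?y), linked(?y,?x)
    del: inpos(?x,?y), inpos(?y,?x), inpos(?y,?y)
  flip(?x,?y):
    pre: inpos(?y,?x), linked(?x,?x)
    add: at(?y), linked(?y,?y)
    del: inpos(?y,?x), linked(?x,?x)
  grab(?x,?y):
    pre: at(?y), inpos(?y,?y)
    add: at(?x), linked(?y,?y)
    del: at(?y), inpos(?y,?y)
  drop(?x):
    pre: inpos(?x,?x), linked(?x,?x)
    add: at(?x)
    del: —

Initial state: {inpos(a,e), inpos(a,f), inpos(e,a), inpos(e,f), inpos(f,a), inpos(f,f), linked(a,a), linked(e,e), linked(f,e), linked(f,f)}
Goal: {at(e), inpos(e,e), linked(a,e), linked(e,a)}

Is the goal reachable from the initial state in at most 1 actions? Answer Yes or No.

No

1. move(a,a)  →  {at(a), inpos(a,a), inpos(a,e), inpos(a,f), inpos(e,a), inpos(e,f), inpos(f,a), inpos(f,f), linked(e,e), linked(f,e), linked(f,f)}
2. move(e,e)  →  {at(a), at(e), inpos(a,a), inpos(a,e), inpos(a,f), inpos(e,a), inpos(e,e), inpos(e,f), inpos(f,a), inpos(f,f), linked(f,e), linked(f,f)}
3. step(e,a)  →  {at(a), at(e), inpos(a,f), inpos(e,e), inpos(e,f), inpos(f,a), inpos(f,f), linked(a,e), linked(e,a), linked(f,e), linked(f,f)}
optimal plan length = 3; 3 > 1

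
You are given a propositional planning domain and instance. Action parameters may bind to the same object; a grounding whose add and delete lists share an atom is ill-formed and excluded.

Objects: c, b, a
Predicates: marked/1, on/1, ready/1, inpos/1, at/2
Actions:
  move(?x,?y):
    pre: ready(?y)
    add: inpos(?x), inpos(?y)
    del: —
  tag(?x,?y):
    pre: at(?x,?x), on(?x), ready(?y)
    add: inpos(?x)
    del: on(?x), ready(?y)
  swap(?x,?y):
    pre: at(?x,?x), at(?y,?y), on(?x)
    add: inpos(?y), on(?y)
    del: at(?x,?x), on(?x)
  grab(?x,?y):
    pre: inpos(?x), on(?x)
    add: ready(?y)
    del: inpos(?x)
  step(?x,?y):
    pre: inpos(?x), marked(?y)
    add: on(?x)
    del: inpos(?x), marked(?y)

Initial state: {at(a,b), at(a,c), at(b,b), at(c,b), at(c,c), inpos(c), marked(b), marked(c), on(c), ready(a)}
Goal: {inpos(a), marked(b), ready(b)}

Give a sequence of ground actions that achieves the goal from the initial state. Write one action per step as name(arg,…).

1. move(c,a)  →  {at(a,b), at(a,c), at(b,b), at(c,b), at(c,c), inpos(a), inpos(c), marked(b), marked(c), on(c), ready(a)}
2. grab(c,b)  →  {at(a,b), at(a,c), at(b,b), at(c,b), at(c,c), inpos(a), marked(b), marked(c), on(c), ready(a), ready(b)}

move(c,a); grab(c,b)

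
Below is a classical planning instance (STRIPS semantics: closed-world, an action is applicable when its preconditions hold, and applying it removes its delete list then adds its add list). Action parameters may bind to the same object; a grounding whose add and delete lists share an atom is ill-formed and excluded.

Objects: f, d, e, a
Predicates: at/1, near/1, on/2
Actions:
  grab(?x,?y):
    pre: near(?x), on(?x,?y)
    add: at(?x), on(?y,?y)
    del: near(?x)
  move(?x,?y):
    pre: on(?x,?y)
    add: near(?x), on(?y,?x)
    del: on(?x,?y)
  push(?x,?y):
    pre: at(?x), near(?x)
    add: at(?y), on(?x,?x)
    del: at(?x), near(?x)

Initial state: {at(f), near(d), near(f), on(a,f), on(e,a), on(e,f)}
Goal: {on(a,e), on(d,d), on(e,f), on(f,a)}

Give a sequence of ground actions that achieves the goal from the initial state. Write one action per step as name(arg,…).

move(e,a); move(a,f); push(f,d); push(d,f)

1. move(e,a)  →  {at(f), near(d), near(e), near(f), on(a,e), on(a,f), on(e,f)}
2. move(a,f)  →  {at(f), near(a), near(d), near(e), near(f), on(a,e), on(e,f), on(f,a)}
3. push(f,d)  →  {at(d), near(a), near(d), near(e), on(a,e), on(e,f), on(f,a), on(f,f)}
4. push(d,f)  →  {at(f), near(a), near(e), on(a,e), on(d,d), on(e,f), on(f,a), on(f,f)}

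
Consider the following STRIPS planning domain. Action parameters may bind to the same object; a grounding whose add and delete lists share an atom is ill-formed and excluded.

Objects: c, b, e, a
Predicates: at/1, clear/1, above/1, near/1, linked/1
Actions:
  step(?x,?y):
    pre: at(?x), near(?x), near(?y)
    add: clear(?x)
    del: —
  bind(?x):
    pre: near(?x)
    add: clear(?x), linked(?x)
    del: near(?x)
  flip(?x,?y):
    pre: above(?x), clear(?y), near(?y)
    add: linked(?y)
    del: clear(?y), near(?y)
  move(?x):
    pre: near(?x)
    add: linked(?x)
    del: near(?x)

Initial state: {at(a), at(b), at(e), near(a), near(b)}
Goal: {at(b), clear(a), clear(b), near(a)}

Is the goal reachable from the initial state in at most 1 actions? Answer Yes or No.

1. step(b,b)  →  {at(a), at(b), at(e), clear(b), near(a), near(b)}
2. step(a,b)  →  {at(a), at(b), at(e), clear(a), clear(b), near(a), near(b)}
optimal plan length = 2; 2 > 1

No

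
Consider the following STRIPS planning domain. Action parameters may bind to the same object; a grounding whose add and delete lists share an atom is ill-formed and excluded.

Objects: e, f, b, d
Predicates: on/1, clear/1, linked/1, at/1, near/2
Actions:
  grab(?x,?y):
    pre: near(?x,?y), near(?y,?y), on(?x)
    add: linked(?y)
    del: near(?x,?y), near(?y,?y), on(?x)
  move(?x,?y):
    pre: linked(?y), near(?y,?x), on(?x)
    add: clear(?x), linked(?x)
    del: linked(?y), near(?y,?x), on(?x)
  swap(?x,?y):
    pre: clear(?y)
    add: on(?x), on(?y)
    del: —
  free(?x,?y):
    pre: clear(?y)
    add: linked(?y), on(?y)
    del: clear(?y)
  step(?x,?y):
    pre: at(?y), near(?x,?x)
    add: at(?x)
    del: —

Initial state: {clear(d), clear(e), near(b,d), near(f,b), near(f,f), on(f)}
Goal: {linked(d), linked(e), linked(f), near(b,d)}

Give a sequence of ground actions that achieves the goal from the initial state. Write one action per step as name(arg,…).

grab(f,f); free(e,e); free(e,d)

1. grab(f,f)  →  {clear(d), clear(e), linked(f), near(b,d), near(f,b)}
2. free(e,e)  →  {clear(d), linked(e), linked(f), near(b,d), near(f,b), on(e)}
3. free(e,d)  →  {linked(d), linked(e), linked(f), near(b,d), near(f,b), on(d), on(e)}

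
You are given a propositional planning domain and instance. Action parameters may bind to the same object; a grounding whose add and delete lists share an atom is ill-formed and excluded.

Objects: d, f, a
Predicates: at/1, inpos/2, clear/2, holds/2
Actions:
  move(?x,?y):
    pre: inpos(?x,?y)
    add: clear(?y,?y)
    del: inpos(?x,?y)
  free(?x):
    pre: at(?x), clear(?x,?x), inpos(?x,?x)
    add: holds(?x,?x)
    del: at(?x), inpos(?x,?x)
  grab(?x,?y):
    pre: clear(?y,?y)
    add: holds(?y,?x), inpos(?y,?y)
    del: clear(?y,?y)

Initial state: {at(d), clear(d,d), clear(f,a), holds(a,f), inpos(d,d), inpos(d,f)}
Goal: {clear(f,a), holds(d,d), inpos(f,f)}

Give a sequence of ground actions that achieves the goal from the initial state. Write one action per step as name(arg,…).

1. move(d,f)  →  {at(d), clear(d,d), clear(f,a), clear(f,f), holds(a,f), inpos(d,d)}
2. free(d)  →  {clear(d,d), clear(f,a), clear(f,f), holds(a,f), holds(d,d)}
3. grab(d,f)  →  {clear(d,d), clear(f,a), holds(a,f), holds(d,d), holds(f,d), inpos(f,f)}

move(d,f); free(d); grab(d,f)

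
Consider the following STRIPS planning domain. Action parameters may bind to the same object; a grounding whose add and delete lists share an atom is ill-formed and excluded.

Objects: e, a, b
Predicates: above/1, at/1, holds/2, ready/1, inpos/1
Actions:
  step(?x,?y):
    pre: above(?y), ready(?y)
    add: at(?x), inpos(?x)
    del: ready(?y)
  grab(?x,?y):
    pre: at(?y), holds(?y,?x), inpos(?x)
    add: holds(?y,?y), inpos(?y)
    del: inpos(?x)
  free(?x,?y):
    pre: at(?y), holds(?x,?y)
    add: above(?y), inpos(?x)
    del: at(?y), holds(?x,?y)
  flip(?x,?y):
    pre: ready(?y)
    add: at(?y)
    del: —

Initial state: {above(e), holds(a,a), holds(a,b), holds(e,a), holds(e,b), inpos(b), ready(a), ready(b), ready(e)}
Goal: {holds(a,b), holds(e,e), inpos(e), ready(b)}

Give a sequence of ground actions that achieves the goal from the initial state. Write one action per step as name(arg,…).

step(e,e); grab(b,e)

1. step(e,e)  →  {above(e), at(e), holds(a,a), holds(a,b), holds(e,a), holds(e,b), inpos(b), inpos(e), ready(a), ready(b)}
2. grab(b,e)  →  {above(e), at(e), holds(a,a), holds(a,b), holds(e,a), holds(e,b), holds(e,e), inpos(e), ready(a), ready(b)}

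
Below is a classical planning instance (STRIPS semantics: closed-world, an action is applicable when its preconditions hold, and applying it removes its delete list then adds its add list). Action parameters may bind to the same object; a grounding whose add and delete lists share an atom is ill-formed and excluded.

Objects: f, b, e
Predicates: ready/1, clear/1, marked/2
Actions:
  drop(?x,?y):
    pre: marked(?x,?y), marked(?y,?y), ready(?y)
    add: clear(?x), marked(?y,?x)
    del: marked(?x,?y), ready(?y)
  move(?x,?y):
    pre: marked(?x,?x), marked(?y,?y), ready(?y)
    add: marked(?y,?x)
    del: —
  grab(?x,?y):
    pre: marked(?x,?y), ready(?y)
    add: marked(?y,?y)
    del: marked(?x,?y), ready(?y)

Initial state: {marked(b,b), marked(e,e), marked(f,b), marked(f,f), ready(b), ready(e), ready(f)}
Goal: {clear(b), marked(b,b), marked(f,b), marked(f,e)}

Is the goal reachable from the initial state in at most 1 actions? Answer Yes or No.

No

1. drop(f,b)  →  {clear(f), marked(b,b), marked(b,f), marked(e,e), marked(f,f), ready(e), ready(f)}
2. move(e,f)  →  {clear(f), marked(b,b), marked(b,f), marked(e,e), marked(f,e), marked(f,f), ready(e), ready(f)}
3. drop(b,f)  →  {clear(b), clear(f), marked(b,b), marked(e,e), marked(f,b), marked(f,e), marked(f,f), ready(e)}
optimal plan length = 3; 3 > 1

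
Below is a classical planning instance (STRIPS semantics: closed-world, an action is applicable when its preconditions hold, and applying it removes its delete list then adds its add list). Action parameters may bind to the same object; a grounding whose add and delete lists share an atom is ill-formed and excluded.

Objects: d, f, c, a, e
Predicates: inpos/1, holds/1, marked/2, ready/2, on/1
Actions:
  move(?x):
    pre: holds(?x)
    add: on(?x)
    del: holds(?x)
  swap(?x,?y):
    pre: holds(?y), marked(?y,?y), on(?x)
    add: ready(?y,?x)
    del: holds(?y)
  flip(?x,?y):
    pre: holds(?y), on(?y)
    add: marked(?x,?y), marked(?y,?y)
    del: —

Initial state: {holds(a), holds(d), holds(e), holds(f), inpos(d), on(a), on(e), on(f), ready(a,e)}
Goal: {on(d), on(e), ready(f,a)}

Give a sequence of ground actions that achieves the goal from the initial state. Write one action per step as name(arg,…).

1. move(d)  →  {holds(a), holds(e), holds(f), inpos(d), on(a), on(d), on(e), on(f), ready(a,e)}
2. flip(d,f)  →  {holds(a), holds(e), holds(f), inpos(d), marked(d,f), marked(f,f), on(a), on(d), on(e), on(f), ready(a,e)}
3. swap(a,f)  →  {holds(a), holds(e), inpos(d), marked(d,f), marked(f,f), on(a), on(d), on(e), on(f), ready(a,e), ready(f,a)}

move(d); flip(d,f); swap(a,f)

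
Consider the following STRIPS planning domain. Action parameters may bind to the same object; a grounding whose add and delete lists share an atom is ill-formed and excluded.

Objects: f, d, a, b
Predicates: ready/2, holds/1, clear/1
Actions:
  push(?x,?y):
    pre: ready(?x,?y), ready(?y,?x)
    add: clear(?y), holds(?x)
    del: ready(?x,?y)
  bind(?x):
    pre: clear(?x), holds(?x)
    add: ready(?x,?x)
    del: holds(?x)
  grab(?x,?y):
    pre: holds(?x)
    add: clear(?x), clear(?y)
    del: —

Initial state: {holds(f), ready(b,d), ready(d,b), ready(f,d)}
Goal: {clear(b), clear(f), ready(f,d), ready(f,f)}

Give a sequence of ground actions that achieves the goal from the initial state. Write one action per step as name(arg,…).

1. grab(f,b)  →  {clear(b), clear(f), holds(f), ready(b,d), ready(d,b), ready(f,d)}
2. bind(f)  →  {clear(b), clear(f), ready(b,d), ready(d,b), ready(f,d), ready(f,f)}

grab(f,b); bind(f)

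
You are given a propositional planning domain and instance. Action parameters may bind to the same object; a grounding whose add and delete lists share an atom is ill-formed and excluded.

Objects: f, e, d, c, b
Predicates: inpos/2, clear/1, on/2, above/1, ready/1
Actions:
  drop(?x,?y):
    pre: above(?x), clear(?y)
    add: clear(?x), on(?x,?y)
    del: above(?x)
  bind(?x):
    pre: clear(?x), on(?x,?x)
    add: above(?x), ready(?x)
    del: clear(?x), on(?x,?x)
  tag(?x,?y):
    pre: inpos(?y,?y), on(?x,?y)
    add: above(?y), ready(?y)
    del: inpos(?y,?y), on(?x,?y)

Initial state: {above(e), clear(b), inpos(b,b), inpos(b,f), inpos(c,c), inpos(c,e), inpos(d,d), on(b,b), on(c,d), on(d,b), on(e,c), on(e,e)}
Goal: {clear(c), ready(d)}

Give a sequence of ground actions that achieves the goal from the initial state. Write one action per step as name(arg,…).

tag(e,c); drop(c,b); tag(c,d)

1. tag(e,c)  →  {above(c), above(e), clear(b), inpos(b,b), inpos(b,f), inpos(c,e), inpos(d,d), on(b,b), on(c,d), on(d,b), on(e,e), ready(c)}
2. drop(c,b)  →  {above(e), clear(b), clear(c), inpos(b,b), inpos(b,f), inpos(c,e), inpos(d,d), on(b,b), on(c,b), on(c,d), on(d,b), on(e,e), ready(c)}
3. tag(c,d)  →  {above(d), above(e), clear(b), clear(c), inpos(b,b), inpos(b,f), inpos(c,e), on(b,b), on(c,b), on(d,b), on(e,e), ready(c), ready(d)}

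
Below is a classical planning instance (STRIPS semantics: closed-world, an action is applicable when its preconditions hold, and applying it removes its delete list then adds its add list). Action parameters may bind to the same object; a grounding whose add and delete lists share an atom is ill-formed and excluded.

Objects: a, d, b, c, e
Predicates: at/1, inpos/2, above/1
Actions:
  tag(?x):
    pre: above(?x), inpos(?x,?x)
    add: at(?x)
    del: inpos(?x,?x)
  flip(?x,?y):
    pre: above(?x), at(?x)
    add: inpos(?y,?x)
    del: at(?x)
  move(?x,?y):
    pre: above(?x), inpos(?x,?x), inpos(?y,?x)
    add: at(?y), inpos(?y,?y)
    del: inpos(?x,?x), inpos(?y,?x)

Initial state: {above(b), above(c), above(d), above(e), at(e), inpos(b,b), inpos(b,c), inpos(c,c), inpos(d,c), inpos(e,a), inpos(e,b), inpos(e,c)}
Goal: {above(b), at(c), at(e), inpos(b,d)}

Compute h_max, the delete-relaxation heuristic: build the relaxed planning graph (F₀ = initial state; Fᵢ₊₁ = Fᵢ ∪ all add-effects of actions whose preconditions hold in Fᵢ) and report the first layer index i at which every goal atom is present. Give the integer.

2

F0 = init (12 atoms)
F1 = F0 ∪ {at(b), at(c), at(d), inpos(a,e), inpos(b,e), inpos(c,e), inpos(d,d), inpos(d,e), inpos(e,e)}  (21 atoms)
F2 = F1 ∪ {at(a), inpos(a,a), inpos(a,b), inpos(a,c), inpos(a,d), inpos(b,d), inpos(c,b), inpos(c,d), inpos(d,b), inpos(e,d)}  (31 atoms)
goal ⊆ F2  ⇒  h_max = 2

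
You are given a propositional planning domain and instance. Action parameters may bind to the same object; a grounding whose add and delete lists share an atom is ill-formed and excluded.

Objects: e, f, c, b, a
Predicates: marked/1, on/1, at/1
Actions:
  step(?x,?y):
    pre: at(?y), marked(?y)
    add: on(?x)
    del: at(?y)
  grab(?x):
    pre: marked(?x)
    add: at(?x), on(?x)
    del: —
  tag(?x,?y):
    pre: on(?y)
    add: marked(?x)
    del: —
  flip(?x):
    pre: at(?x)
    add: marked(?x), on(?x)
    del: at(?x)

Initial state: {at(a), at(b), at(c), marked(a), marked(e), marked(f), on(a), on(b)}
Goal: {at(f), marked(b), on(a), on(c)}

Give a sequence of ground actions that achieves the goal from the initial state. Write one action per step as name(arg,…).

1. step(c,a)  →  {at(b), at(c), marked(a), marked(e), marked(f), on(a), on(b), on(c)}
2. grab(f)  →  {at(b), at(c), at(f), marked(a), marked(e), marked(f), on(a), on(b), on(c), on(f)}
3. tag(b,f)  →  {at(b), at(c), at(f), marked(a), marked(b), marked(e), marked(f), on(a), on(b), on(c), on(f)}

step(c,a); grab(f); tag(b,f)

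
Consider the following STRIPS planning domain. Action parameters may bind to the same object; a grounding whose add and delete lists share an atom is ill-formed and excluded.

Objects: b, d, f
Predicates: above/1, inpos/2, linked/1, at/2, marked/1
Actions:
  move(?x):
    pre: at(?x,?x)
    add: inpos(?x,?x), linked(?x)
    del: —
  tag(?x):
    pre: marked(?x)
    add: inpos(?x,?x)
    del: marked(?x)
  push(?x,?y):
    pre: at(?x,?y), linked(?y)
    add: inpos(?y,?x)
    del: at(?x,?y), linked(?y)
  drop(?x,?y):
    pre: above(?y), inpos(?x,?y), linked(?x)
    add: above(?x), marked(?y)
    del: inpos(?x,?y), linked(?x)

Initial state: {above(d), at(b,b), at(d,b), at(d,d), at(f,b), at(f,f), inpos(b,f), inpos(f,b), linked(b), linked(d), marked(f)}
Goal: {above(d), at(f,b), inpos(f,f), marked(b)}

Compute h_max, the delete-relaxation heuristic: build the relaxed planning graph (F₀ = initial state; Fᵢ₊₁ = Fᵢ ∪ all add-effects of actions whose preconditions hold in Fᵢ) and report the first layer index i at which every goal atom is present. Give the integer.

F0 = init (11 atoms)
F1 = F0 ∪ {inpos(b,b), inpos(b,d), inpos(d,d), inpos(f,f), linked(f)}  (16 atoms)
F2 = F1 ∪ {above(b), marked(d)}  (18 atoms)
F3 = F2 ∪ {above(f), marked(b)}  (20 atoms)
goal ⊆ F3  ⇒  h_max = 3

3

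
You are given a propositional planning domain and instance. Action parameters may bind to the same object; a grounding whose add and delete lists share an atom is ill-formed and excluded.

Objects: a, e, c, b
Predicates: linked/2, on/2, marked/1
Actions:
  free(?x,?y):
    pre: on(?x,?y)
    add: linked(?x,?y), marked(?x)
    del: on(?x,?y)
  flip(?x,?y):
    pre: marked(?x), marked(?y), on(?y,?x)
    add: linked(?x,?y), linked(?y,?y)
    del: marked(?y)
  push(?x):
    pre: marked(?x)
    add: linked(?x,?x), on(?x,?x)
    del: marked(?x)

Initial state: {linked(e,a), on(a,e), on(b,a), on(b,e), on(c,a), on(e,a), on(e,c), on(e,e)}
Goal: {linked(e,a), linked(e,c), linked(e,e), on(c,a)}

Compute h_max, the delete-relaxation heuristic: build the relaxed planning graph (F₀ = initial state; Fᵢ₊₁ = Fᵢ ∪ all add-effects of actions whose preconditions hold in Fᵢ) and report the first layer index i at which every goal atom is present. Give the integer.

1

F0 = init (8 atoms)
F1 = F0 ∪ {linked(a,e), linked(b,a), linked(b,e), linked(c,a), linked(e,c), linked(e,e), marked(a), marked(b), marked(c), marked(e)}  (18 atoms)
goal ⊆ F1  ⇒  h_max = 1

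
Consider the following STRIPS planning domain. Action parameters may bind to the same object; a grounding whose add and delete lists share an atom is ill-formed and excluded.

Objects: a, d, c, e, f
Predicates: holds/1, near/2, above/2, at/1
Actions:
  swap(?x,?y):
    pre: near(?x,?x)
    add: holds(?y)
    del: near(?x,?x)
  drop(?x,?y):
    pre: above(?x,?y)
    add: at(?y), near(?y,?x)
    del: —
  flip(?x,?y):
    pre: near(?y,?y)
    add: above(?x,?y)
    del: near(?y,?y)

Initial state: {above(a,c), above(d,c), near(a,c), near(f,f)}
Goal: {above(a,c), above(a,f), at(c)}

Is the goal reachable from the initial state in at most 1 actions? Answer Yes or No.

No

1. drop(a,c)  →  {above(a,c), above(d,c), at(c), near(a,c), near(c,a), near(f,f)}
2. flip(a,f)  →  {above(a,c), above(a,f), above(d,c), at(c), near(a,c), near(c,a)}
optimal plan length = 2; 2 > 1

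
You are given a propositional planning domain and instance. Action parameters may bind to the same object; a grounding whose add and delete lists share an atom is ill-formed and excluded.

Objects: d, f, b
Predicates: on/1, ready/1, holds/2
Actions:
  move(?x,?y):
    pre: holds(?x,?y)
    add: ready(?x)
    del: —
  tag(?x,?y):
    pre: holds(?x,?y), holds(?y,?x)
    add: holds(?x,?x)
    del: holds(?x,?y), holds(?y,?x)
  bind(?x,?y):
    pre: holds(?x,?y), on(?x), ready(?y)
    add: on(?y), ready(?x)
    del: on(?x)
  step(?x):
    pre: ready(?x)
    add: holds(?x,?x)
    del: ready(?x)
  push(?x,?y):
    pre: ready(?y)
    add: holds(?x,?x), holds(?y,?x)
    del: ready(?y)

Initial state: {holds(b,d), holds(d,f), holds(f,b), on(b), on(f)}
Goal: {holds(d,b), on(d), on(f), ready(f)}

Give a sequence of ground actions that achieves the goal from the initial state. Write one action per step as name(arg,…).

move(d,f); move(f,b); bind(b,d); push(b,d)

1. move(d,f)  →  {holds(b,d), holds(d,f), holds(f,b), on(b), on(f), ready(d)}
2. move(f,b)  →  {holds(b,d), holds(d,f), holds(f,b), on(b), on(f), ready(d), ready(f)}
3. bind(b,d)  →  {holds(b,d), holds(d,f), holds(f,b), on(d), on(f), ready(b), ready(d), ready(f)}
4. push(b,d)  →  {holds(b,b), holds(b,d), holds(d,b), holds(d,f), holds(f,b), on(d), on(f), ready(b), ready(f)}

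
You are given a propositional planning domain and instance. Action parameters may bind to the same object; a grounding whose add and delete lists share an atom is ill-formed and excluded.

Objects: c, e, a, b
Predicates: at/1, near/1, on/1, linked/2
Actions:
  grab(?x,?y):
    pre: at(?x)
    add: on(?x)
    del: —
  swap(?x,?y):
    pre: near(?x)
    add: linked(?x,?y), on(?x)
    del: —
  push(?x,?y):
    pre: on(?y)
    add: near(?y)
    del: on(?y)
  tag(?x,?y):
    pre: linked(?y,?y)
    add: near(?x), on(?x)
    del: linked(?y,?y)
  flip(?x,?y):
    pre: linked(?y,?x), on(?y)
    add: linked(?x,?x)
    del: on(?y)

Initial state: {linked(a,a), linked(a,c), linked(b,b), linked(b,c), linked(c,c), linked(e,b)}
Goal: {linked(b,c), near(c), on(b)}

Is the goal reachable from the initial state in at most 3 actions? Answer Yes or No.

1. tag(c,c)  →  {linked(a,a), linked(a,c), linked(b,b), linked(b,c), linked(e,b), near(c), on(c)}
2. tag(b,a)  →  {linked(a,c), linked(b,b), linked(b,c), linked(e,b), near(b), near(c), on(b), on(c)}
optimal plan length = 2; 2 ≤ 3

Yes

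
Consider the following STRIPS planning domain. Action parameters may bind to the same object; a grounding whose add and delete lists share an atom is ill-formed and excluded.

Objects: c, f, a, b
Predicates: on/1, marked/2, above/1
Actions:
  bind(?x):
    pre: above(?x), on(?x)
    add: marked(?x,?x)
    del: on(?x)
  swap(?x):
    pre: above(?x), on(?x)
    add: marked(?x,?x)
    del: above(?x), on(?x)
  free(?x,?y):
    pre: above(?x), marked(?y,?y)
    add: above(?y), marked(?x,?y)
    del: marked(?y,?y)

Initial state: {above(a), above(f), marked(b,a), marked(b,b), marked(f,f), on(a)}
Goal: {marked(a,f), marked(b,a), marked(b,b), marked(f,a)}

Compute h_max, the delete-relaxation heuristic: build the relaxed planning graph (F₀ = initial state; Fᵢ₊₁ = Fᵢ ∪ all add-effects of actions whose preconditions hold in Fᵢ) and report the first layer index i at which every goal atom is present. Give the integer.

2

F0 = init (6 atoms)
F1 = F0 ∪ {above(b), marked(a,a), marked(a,b), marked(a,f), marked(f,b)}  (11 atoms)
F2 = F1 ∪ {marked(b,f), marked(f,a)}  (13 atoms)
goal ⊆ F2  ⇒  h_max = 2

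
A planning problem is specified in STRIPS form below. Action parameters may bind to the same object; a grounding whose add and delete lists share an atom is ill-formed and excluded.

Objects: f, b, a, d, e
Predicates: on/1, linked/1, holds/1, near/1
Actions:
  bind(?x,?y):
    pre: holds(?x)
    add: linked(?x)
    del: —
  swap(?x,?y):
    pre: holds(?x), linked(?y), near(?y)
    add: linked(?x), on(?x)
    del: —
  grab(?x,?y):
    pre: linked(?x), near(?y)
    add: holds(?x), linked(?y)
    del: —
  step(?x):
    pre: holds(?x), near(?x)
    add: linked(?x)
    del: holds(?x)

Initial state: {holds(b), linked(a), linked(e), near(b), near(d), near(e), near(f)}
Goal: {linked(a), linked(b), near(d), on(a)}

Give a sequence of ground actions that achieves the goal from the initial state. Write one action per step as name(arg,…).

1. grab(a,b)  →  {holds(a), holds(b), linked(a), linked(b), linked(e), near(b), near(d), near(e), near(f)}
2. swap(a,b)  →  {holds(a), holds(b), linked(a), linked(b), linked(e), near(b), near(d), near(e), near(f), on(a)}

grab(a,b); swap(a,b)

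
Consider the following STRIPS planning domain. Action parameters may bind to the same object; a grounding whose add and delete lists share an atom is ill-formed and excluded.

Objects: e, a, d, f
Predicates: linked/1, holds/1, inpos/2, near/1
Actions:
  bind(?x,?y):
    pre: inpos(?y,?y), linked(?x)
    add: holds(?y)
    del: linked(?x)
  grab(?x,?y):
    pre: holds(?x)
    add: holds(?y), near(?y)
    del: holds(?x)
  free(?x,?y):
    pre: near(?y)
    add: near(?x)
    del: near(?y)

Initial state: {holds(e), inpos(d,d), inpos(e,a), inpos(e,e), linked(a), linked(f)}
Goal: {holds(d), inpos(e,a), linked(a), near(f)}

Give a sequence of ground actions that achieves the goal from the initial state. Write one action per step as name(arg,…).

bind(f,d); grab(e,f)

1. bind(f,d)  →  {holds(d), holds(e), inpos(d,d), inpos(e,a), inpos(e,e), linked(a)}
2. grab(e,f)  →  {holds(d), holds(f), inpos(d,d), inpos(e,a), inpos(e,e), linked(a), near(f)}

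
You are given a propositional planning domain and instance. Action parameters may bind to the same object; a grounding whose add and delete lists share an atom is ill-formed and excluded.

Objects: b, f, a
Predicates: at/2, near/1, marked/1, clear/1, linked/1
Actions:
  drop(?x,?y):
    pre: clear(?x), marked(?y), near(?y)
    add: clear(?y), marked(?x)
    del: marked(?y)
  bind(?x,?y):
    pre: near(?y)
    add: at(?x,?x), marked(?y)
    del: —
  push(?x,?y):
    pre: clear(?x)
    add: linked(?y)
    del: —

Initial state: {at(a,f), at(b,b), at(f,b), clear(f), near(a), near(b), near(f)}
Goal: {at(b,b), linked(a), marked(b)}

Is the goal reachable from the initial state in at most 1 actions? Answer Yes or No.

No

1. bind(b,b)  →  {at(a,f), at(b,b), at(f,b), clear(f), marked(b), near(a), near(b), near(f)}
2. push(f,a)  →  {at(a,f), at(b,b), at(f,b), clear(f), linked(a), marked(b), near(a), near(b), near(f)}
optimal plan length = 2; 2 > 1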